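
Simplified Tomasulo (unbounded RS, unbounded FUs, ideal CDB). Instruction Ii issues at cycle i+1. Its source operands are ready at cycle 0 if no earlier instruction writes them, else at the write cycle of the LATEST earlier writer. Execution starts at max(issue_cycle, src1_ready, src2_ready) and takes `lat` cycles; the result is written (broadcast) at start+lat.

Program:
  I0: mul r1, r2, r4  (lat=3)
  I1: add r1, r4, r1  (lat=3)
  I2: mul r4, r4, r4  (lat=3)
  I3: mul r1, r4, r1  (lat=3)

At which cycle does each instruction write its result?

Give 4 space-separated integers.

I0 mul r1: issue@1 deps=(None,None) exec_start@1 write@4
I1 add r1: issue@2 deps=(None,0) exec_start@4 write@7
I2 mul r4: issue@3 deps=(None,None) exec_start@3 write@6
I3 mul r1: issue@4 deps=(2,1) exec_start@7 write@10

Answer: 4 7 6 10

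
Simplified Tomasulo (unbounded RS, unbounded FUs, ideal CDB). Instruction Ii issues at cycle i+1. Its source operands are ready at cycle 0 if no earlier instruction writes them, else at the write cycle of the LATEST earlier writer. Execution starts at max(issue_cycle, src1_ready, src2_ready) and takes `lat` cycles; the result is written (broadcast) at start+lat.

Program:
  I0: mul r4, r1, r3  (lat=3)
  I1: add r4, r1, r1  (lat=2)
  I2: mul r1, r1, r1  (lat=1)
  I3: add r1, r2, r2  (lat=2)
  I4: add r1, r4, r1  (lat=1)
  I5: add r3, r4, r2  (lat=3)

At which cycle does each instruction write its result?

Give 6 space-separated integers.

I0 mul r4: issue@1 deps=(None,None) exec_start@1 write@4
I1 add r4: issue@2 deps=(None,None) exec_start@2 write@4
I2 mul r1: issue@3 deps=(None,None) exec_start@3 write@4
I3 add r1: issue@4 deps=(None,None) exec_start@4 write@6
I4 add r1: issue@5 deps=(1,3) exec_start@6 write@7
I5 add r3: issue@6 deps=(1,None) exec_start@6 write@9

Answer: 4 4 4 6 7 9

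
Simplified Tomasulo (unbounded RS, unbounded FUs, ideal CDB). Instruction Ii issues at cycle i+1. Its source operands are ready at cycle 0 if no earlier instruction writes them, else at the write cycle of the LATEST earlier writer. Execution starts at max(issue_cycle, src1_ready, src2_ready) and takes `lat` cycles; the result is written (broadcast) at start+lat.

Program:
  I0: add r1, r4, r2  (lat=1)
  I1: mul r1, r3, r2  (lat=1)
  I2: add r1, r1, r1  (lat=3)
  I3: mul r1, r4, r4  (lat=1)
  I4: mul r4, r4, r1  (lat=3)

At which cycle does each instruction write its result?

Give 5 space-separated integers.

Answer: 2 3 6 5 8

Derivation:
I0 add r1: issue@1 deps=(None,None) exec_start@1 write@2
I1 mul r1: issue@2 deps=(None,None) exec_start@2 write@3
I2 add r1: issue@3 deps=(1,1) exec_start@3 write@6
I3 mul r1: issue@4 deps=(None,None) exec_start@4 write@5
I4 mul r4: issue@5 deps=(None,3) exec_start@5 write@8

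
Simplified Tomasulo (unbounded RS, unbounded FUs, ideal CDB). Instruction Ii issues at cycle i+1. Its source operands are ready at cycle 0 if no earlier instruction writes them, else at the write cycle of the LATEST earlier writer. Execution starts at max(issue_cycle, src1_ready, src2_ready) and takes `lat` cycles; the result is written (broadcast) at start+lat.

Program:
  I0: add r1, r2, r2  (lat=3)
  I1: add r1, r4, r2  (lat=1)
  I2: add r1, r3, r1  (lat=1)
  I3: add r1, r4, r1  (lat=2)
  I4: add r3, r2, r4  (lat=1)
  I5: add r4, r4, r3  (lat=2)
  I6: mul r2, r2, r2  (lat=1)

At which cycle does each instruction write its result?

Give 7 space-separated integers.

Answer: 4 3 4 6 6 8 8

Derivation:
I0 add r1: issue@1 deps=(None,None) exec_start@1 write@4
I1 add r1: issue@2 deps=(None,None) exec_start@2 write@3
I2 add r1: issue@3 deps=(None,1) exec_start@3 write@4
I3 add r1: issue@4 deps=(None,2) exec_start@4 write@6
I4 add r3: issue@5 deps=(None,None) exec_start@5 write@6
I5 add r4: issue@6 deps=(None,4) exec_start@6 write@8
I6 mul r2: issue@7 deps=(None,None) exec_start@7 write@8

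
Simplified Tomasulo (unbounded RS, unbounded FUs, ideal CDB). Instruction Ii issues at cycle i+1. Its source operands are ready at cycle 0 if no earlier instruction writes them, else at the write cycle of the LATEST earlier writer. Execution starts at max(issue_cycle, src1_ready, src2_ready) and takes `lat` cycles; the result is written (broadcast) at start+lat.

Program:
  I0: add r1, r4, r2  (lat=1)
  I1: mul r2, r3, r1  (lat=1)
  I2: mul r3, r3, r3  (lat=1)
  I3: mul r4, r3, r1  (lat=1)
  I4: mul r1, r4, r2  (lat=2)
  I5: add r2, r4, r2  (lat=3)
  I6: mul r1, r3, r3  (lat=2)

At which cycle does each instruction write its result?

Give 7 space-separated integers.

I0 add r1: issue@1 deps=(None,None) exec_start@1 write@2
I1 mul r2: issue@2 deps=(None,0) exec_start@2 write@3
I2 mul r3: issue@3 deps=(None,None) exec_start@3 write@4
I3 mul r4: issue@4 deps=(2,0) exec_start@4 write@5
I4 mul r1: issue@5 deps=(3,1) exec_start@5 write@7
I5 add r2: issue@6 deps=(3,1) exec_start@6 write@9
I6 mul r1: issue@7 deps=(2,2) exec_start@7 write@9

Answer: 2 3 4 5 7 9 9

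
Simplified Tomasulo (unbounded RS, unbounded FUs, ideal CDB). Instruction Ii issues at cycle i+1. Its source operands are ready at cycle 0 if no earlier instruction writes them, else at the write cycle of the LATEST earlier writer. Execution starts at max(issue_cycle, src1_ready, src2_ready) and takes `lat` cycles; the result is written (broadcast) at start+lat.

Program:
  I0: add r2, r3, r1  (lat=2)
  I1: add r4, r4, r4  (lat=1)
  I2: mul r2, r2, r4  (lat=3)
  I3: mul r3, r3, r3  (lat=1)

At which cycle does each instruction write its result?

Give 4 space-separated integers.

Answer: 3 3 6 5

Derivation:
I0 add r2: issue@1 deps=(None,None) exec_start@1 write@3
I1 add r4: issue@2 deps=(None,None) exec_start@2 write@3
I2 mul r2: issue@3 deps=(0,1) exec_start@3 write@6
I3 mul r3: issue@4 deps=(None,None) exec_start@4 write@5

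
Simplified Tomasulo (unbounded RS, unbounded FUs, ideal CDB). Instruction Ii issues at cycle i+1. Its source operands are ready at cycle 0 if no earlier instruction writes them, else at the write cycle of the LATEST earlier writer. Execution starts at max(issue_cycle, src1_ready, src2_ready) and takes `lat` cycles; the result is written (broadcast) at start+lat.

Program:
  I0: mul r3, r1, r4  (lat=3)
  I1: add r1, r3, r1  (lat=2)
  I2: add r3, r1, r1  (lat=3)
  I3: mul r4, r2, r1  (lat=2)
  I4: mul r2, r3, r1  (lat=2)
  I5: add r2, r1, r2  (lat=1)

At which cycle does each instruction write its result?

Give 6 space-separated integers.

I0 mul r3: issue@1 deps=(None,None) exec_start@1 write@4
I1 add r1: issue@2 deps=(0,None) exec_start@4 write@6
I2 add r3: issue@3 deps=(1,1) exec_start@6 write@9
I3 mul r4: issue@4 deps=(None,1) exec_start@6 write@8
I4 mul r2: issue@5 deps=(2,1) exec_start@9 write@11
I5 add r2: issue@6 deps=(1,4) exec_start@11 write@12

Answer: 4 6 9 8 11 12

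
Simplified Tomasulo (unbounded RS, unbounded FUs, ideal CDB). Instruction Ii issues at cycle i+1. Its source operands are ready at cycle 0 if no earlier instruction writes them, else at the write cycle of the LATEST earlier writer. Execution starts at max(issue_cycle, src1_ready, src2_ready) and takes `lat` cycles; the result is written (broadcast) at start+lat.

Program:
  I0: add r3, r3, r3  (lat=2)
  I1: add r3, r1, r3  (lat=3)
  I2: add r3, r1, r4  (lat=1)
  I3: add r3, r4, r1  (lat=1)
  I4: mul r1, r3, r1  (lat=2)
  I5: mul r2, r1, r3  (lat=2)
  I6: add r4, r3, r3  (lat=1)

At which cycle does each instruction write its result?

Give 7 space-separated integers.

I0 add r3: issue@1 deps=(None,None) exec_start@1 write@3
I1 add r3: issue@2 deps=(None,0) exec_start@3 write@6
I2 add r3: issue@3 deps=(None,None) exec_start@3 write@4
I3 add r3: issue@4 deps=(None,None) exec_start@4 write@5
I4 mul r1: issue@5 deps=(3,None) exec_start@5 write@7
I5 mul r2: issue@6 deps=(4,3) exec_start@7 write@9
I6 add r4: issue@7 deps=(3,3) exec_start@7 write@8

Answer: 3 6 4 5 7 9 8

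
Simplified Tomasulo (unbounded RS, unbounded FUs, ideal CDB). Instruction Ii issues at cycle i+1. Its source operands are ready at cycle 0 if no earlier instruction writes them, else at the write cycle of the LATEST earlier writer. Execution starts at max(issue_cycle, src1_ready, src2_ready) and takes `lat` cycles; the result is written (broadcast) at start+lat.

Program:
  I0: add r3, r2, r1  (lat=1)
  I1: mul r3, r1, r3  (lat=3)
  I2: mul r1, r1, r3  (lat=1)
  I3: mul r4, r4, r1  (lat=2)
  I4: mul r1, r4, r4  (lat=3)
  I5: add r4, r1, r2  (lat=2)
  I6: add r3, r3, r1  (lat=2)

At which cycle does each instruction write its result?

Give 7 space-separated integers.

Answer: 2 5 6 8 11 13 13

Derivation:
I0 add r3: issue@1 deps=(None,None) exec_start@1 write@2
I1 mul r3: issue@2 deps=(None,0) exec_start@2 write@5
I2 mul r1: issue@3 deps=(None,1) exec_start@5 write@6
I3 mul r4: issue@4 deps=(None,2) exec_start@6 write@8
I4 mul r1: issue@5 deps=(3,3) exec_start@8 write@11
I5 add r4: issue@6 deps=(4,None) exec_start@11 write@13
I6 add r3: issue@7 deps=(1,4) exec_start@11 write@13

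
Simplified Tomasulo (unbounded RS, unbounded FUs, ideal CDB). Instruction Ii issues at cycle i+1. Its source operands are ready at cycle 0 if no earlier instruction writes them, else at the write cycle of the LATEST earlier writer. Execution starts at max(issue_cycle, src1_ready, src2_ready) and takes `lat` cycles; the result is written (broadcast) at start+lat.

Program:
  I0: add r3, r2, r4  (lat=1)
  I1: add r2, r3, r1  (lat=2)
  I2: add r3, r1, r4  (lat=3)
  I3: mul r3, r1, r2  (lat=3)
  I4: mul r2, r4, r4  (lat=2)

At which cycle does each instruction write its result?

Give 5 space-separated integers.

I0 add r3: issue@1 deps=(None,None) exec_start@1 write@2
I1 add r2: issue@2 deps=(0,None) exec_start@2 write@4
I2 add r3: issue@3 deps=(None,None) exec_start@3 write@6
I3 mul r3: issue@4 deps=(None,1) exec_start@4 write@7
I4 mul r2: issue@5 deps=(None,None) exec_start@5 write@7

Answer: 2 4 6 7 7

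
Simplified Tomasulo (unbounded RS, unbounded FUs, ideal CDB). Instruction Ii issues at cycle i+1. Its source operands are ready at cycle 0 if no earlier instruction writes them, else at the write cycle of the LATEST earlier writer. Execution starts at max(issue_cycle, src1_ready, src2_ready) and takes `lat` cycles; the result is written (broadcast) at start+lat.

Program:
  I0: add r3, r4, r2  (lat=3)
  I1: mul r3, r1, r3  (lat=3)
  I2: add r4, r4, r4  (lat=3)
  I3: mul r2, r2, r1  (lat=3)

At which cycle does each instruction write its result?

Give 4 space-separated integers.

Answer: 4 7 6 7

Derivation:
I0 add r3: issue@1 deps=(None,None) exec_start@1 write@4
I1 mul r3: issue@2 deps=(None,0) exec_start@4 write@7
I2 add r4: issue@3 deps=(None,None) exec_start@3 write@6
I3 mul r2: issue@4 deps=(None,None) exec_start@4 write@7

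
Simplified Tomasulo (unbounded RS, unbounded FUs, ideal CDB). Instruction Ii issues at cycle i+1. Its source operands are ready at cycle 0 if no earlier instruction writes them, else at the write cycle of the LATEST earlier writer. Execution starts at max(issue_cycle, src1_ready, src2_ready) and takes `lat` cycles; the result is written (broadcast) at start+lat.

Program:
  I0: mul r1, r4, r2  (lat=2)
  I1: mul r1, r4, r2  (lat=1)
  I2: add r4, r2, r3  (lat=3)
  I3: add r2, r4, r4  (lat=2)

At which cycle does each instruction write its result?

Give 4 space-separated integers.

Answer: 3 3 6 8

Derivation:
I0 mul r1: issue@1 deps=(None,None) exec_start@1 write@3
I1 mul r1: issue@2 deps=(None,None) exec_start@2 write@3
I2 add r4: issue@3 deps=(None,None) exec_start@3 write@6
I3 add r2: issue@4 deps=(2,2) exec_start@6 write@8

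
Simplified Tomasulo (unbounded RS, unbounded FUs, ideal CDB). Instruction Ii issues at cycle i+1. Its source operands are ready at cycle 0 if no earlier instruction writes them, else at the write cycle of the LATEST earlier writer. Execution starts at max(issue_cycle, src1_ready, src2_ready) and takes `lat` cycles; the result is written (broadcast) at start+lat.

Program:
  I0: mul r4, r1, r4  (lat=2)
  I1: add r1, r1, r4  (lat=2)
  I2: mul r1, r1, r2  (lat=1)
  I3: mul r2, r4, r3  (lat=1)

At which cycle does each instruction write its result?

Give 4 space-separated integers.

Answer: 3 5 6 5

Derivation:
I0 mul r4: issue@1 deps=(None,None) exec_start@1 write@3
I1 add r1: issue@2 deps=(None,0) exec_start@3 write@5
I2 mul r1: issue@3 deps=(1,None) exec_start@5 write@6
I3 mul r2: issue@4 deps=(0,None) exec_start@4 write@5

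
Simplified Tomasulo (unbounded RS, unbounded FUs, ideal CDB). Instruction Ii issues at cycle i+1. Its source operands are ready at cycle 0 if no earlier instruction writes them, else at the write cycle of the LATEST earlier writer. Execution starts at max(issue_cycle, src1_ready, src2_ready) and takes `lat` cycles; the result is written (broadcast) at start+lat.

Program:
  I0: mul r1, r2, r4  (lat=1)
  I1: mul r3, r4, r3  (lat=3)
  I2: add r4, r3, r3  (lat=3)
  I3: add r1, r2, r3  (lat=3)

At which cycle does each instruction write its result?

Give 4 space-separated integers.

Answer: 2 5 8 8

Derivation:
I0 mul r1: issue@1 deps=(None,None) exec_start@1 write@2
I1 mul r3: issue@2 deps=(None,None) exec_start@2 write@5
I2 add r4: issue@3 deps=(1,1) exec_start@5 write@8
I3 add r1: issue@4 deps=(None,1) exec_start@5 write@8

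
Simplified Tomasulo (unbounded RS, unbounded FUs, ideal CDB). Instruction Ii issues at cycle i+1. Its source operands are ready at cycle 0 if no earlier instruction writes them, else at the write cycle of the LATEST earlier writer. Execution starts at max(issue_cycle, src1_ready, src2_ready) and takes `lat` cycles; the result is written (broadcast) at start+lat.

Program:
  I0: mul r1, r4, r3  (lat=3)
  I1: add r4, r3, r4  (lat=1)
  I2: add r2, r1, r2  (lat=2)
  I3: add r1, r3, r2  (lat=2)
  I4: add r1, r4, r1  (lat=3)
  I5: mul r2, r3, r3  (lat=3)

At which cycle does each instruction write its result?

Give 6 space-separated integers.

I0 mul r1: issue@1 deps=(None,None) exec_start@1 write@4
I1 add r4: issue@2 deps=(None,None) exec_start@2 write@3
I2 add r2: issue@3 deps=(0,None) exec_start@4 write@6
I3 add r1: issue@4 deps=(None,2) exec_start@6 write@8
I4 add r1: issue@5 deps=(1,3) exec_start@8 write@11
I5 mul r2: issue@6 deps=(None,None) exec_start@6 write@9

Answer: 4 3 6 8 11 9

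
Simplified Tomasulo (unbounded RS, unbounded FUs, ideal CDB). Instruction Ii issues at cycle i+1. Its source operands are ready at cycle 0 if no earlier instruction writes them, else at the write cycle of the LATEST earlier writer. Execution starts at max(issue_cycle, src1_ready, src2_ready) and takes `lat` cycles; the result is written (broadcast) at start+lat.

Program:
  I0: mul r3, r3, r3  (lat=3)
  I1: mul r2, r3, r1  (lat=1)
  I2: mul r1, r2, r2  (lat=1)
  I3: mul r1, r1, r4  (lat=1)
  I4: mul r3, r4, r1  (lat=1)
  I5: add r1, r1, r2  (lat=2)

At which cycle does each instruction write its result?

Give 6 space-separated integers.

Answer: 4 5 6 7 8 9

Derivation:
I0 mul r3: issue@1 deps=(None,None) exec_start@1 write@4
I1 mul r2: issue@2 deps=(0,None) exec_start@4 write@5
I2 mul r1: issue@3 deps=(1,1) exec_start@5 write@6
I3 mul r1: issue@4 deps=(2,None) exec_start@6 write@7
I4 mul r3: issue@5 deps=(None,3) exec_start@7 write@8
I5 add r1: issue@6 deps=(3,1) exec_start@7 write@9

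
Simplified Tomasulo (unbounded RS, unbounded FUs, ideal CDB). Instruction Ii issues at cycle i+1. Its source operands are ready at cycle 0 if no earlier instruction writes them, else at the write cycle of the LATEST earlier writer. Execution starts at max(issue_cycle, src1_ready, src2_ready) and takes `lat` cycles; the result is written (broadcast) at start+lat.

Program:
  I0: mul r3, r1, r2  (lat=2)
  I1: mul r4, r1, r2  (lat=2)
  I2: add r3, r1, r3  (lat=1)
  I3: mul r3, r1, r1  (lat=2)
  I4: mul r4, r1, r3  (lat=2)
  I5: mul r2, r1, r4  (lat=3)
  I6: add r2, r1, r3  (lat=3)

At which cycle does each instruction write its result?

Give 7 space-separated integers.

I0 mul r3: issue@1 deps=(None,None) exec_start@1 write@3
I1 mul r4: issue@2 deps=(None,None) exec_start@2 write@4
I2 add r3: issue@3 deps=(None,0) exec_start@3 write@4
I3 mul r3: issue@4 deps=(None,None) exec_start@4 write@6
I4 mul r4: issue@5 deps=(None,3) exec_start@6 write@8
I5 mul r2: issue@6 deps=(None,4) exec_start@8 write@11
I6 add r2: issue@7 deps=(None,3) exec_start@7 write@10

Answer: 3 4 4 6 8 11 10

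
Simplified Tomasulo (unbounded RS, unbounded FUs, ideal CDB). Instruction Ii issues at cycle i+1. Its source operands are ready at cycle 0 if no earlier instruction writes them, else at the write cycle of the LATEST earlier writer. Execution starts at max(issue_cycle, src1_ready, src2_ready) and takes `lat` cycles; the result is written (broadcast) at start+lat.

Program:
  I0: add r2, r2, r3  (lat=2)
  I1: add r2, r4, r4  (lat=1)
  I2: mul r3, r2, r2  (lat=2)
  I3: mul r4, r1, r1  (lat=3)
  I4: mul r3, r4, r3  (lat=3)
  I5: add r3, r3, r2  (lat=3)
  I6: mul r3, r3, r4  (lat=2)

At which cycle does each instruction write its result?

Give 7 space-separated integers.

Answer: 3 3 5 7 10 13 15

Derivation:
I0 add r2: issue@1 deps=(None,None) exec_start@1 write@3
I1 add r2: issue@2 deps=(None,None) exec_start@2 write@3
I2 mul r3: issue@3 deps=(1,1) exec_start@3 write@5
I3 mul r4: issue@4 deps=(None,None) exec_start@4 write@7
I4 mul r3: issue@5 deps=(3,2) exec_start@7 write@10
I5 add r3: issue@6 deps=(4,1) exec_start@10 write@13
I6 mul r3: issue@7 deps=(5,3) exec_start@13 write@15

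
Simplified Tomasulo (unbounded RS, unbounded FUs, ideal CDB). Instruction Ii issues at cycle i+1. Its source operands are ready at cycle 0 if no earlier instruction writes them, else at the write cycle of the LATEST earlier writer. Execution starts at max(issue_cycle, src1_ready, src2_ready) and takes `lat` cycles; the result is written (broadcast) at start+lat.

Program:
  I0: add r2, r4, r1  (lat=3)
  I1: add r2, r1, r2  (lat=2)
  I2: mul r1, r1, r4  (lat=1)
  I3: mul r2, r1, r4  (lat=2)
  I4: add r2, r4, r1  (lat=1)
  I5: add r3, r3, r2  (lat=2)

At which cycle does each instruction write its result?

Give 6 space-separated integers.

I0 add r2: issue@1 deps=(None,None) exec_start@1 write@4
I1 add r2: issue@2 deps=(None,0) exec_start@4 write@6
I2 mul r1: issue@3 deps=(None,None) exec_start@3 write@4
I3 mul r2: issue@4 deps=(2,None) exec_start@4 write@6
I4 add r2: issue@5 deps=(None,2) exec_start@5 write@6
I5 add r3: issue@6 deps=(None,4) exec_start@6 write@8

Answer: 4 6 4 6 6 8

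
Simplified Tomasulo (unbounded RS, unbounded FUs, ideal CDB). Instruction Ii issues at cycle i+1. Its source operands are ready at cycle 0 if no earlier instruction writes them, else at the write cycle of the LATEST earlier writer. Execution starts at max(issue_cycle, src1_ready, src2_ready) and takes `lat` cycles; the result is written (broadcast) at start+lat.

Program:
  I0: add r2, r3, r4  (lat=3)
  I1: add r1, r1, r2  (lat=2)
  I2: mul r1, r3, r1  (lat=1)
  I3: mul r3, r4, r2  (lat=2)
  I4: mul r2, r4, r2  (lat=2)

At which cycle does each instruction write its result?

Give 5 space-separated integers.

Answer: 4 6 7 6 7

Derivation:
I0 add r2: issue@1 deps=(None,None) exec_start@1 write@4
I1 add r1: issue@2 deps=(None,0) exec_start@4 write@6
I2 mul r1: issue@3 deps=(None,1) exec_start@6 write@7
I3 mul r3: issue@4 deps=(None,0) exec_start@4 write@6
I4 mul r2: issue@5 deps=(None,0) exec_start@5 write@7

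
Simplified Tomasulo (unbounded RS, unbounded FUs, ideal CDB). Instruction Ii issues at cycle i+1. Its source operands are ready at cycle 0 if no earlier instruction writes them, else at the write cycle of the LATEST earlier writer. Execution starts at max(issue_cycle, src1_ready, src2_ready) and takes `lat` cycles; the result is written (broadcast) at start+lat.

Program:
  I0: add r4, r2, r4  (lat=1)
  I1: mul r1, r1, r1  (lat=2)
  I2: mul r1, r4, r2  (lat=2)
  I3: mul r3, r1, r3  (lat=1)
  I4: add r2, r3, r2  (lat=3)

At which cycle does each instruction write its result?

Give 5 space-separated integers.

Answer: 2 4 5 6 9

Derivation:
I0 add r4: issue@1 deps=(None,None) exec_start@1 write@2
I1 mul r1: issue@2 deps=(None,None) exec_start@2 write@4
I2 mul r1: issue@3 deps=(0,None) exec_start@3 write@5
I3 mul r3: issue@4 deps=(2,None) exec_start@5 write@6
I4 add r2: issue@5 deps=(3,None) exec_start@6 write@9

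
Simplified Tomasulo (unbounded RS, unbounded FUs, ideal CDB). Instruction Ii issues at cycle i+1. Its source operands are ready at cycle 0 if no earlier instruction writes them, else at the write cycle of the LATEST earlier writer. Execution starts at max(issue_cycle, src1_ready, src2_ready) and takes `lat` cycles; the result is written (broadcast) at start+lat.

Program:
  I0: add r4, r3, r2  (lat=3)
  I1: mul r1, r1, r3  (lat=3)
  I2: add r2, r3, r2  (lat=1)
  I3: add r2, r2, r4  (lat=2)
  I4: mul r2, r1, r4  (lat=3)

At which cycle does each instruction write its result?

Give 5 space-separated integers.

Answer: 4 5 4 6 8

Derivation:
I0 add r4: issue@1 deps=(None,None) exec_start@1 write@4
I1 mul r1: issue@2 deps=(None,None) exec_start@2 write@5
I2 add r2: issue@3 deps=(None,None) exec_start@3 write@4
I3 add r2: issue@4 deps=(2,0) exec_start@4 write@6
I4 mul r2: issue@5 deps=(1,0) exec_start@5 write@8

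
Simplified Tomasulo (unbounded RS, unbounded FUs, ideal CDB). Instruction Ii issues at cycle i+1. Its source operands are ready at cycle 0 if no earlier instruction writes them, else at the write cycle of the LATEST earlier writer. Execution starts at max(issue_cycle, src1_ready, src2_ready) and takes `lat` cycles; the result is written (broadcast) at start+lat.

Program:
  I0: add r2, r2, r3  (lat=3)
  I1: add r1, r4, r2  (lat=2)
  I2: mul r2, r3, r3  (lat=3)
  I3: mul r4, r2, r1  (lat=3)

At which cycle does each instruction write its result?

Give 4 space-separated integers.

I0 add r2: issue@1 deps=(None,None) exec_start@1 write@4
I1 add r1: issue@2 deps=(None,0) exec_start@4 write@6
I2 mul r2: issue@3 deps=(None,None) exec_start@3 write@6
I3 mul r4: issue@4 deps=(2,1) exec_start@6 write@9

Answer: 4 6 6 9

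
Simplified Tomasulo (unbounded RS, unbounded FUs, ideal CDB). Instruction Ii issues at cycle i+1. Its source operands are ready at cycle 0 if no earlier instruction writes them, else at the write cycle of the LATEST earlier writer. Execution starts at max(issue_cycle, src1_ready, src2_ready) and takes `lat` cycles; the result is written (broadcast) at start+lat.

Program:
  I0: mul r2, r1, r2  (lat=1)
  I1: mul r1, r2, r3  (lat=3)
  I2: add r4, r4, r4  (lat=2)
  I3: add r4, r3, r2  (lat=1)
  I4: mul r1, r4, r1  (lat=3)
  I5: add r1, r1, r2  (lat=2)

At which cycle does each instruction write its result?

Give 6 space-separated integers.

I0 mul r2: issue@1 deps=(None,None) exec_start@1 write@2
I1 mul r1: issue@2 deps=(0,None) exec_start@2 write@5
I2 add r4: issue@3 deps=(None,None) exec_start@3 write@5
I3 add r4: issue@4 deps=(None,0) exec_start@4 write@5
I4 mul r1: issue@5 deps=(3,1) exec_start@5 write@8
I5 add r1: issue@6 deps=(4,0) exec_start@8 write@10

Answer: 2 5 5 5 8 10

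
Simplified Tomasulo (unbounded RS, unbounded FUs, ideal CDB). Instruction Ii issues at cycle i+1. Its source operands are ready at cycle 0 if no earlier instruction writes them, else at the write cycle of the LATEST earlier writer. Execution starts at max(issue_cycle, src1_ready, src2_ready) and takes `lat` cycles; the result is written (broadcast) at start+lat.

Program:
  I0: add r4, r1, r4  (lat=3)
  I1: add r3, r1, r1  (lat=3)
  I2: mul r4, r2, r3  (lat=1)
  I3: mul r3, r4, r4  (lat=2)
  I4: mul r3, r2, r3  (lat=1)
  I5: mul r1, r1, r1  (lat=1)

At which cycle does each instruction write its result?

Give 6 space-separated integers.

Answer: 4 5 6 8 9 7

Derivation:
I0 add r4: issue@1 deps=(None,None) exec_start@1 write@4
I1 add r3: issue@2 deps=(None,None) exec_start@2 write@5
I2 mul r4: issue@3 deps=(None,1) exec_start@5 write@6
I3 mul r3: issue@4 deps=(2,2) exec_start@6 write@8
I4 mul r3: issue@5 deps=(None,3) exec_start@8 write@9
I5 mul r1: issue@6 deps=(None,None) exec_start@6 write@7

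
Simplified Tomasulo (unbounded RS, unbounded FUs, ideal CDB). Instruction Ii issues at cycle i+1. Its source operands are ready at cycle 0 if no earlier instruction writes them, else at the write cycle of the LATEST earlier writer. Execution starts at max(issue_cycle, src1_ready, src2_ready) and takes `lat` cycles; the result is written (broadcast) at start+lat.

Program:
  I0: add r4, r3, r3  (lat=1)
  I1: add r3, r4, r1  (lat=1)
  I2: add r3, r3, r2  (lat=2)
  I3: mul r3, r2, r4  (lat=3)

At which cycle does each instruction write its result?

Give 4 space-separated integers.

I0 add r4: issue@1 deps=(None,None) exec_start@1 write@2
I1 add r3: issue@2 deps=(0,None) exec_start@2 write@3
I2 add r3: issue@3 deps=(1,None) exec_start@3 write@5
I3 mul r3: issue@4 deps=(None,0) exec_start@4 write@7

Answer: 2 3 5 7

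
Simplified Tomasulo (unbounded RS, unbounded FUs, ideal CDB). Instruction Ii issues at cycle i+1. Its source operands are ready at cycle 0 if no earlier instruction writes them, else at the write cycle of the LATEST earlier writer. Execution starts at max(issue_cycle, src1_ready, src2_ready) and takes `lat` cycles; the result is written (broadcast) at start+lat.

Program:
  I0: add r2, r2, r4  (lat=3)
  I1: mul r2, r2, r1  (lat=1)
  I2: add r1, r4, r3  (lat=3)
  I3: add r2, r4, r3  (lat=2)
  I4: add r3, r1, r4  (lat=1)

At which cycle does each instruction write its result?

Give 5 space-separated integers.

Answer: 4 5 6 6 7

Derivation:
I0 add r2: issue@1 deps=(None,None) exec_start@1 write@4
I1 mul r2: issue@2 deps=(0,None) exec_start@4 write@5
I2 add r1: issue@3 deps=(None,None) exec_start@3 write@6
I3 add r2: issue@4 deps=(None,None) exec_start@4 write@6
I4 add r3: issue@5 deps=(2,None) exec_start@6 write@7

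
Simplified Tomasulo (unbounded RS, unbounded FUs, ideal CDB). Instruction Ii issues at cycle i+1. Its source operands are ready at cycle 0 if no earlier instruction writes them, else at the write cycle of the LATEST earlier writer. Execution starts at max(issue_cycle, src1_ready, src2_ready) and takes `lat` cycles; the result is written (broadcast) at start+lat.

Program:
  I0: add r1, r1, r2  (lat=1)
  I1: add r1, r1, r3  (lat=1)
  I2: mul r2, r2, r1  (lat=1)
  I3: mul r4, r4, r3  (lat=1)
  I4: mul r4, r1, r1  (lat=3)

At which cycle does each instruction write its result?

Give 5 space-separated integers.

Answer: 2 3 4 5 8

Derivation:
I0 add r1: issue@1 deps=(None,None) exec_start@1 write@2
I1 add r1: issue@2 deps=(0,None) exec_start@2 write@3
I2 mul r2: issue@3 deps=(None,1) exec_start@3 write@4
I3 mul r4: issue@4 deps=(None,None) exec_start@4 write@5
I4 mul r4: issue@5 deps=(1,1) exec_start@5 write@8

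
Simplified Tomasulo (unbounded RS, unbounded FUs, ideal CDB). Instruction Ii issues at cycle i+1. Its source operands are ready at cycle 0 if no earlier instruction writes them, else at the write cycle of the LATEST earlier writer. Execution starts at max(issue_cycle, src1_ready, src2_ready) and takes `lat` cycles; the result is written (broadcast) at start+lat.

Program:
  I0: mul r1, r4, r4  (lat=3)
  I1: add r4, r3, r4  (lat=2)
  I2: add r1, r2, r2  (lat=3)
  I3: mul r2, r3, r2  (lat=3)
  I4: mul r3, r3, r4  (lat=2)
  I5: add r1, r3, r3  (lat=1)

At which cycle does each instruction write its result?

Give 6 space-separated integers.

I0 mul r1: issue@1 deps=(None,None) exec_start@1 write@4
I1 add r4: issue@2 deps=(None,None) exec_start@2 write@4
I2 add r1: issue@3 deps=(None,None) exec_start@3 write@6
I3 mul r2: issue@4 deps=(None,None) exec_start@4 write@7
I4 mul r3: issue@5 deps=(None,1) exec_start@5 write@7
I5 add r1: issue@6 deps=(4,4) exec_start@7 write@8

Answer: 4 4 6 7 7 8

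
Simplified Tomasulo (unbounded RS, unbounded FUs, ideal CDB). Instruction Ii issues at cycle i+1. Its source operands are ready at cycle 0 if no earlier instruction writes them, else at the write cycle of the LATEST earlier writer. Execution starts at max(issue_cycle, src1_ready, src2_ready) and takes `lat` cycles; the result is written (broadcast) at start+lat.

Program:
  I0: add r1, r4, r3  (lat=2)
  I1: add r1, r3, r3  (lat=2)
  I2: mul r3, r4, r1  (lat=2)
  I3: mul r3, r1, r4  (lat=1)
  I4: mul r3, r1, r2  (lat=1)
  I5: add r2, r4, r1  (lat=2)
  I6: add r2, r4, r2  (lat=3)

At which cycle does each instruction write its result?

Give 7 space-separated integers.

I0 add r1: issue@1 deps=(None,None) exec_start@1 write@3
I1 add r1: issue@2 deps=(None,None) exec_start@2 write@4
I2 mul r3: issue@3 deps=(None,1) exec_start@4 write@6
I3 mul r3: issue@4 deps=(1,None) exec_start@4 write@5
I4 mul r3: issue@5 deps=(1,None) exec_start@5 write@6
I5 add r2: issue@6 deps=(None,1) exec_start@6 write@8
I6 add r2: issue@7 deps=(None,5) exec_start@8 write@11

Answer: 3 4 6 5 6 8 11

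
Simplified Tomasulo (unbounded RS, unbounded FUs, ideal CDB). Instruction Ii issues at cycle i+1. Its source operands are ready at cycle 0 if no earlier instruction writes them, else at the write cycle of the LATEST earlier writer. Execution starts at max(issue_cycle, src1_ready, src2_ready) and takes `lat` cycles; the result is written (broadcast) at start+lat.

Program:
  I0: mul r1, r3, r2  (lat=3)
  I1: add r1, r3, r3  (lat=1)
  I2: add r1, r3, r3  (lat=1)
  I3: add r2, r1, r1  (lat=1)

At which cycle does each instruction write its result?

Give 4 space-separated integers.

Answer: 4 3 4 5

Derivation:
I0 mul r1: issue@1 deps=(None,None) exec_start@1 write@4
I1 add r1: issue@2 deps=(None,None) exec_start@2 write@3
I2 add r1: issue@3 deps=(None,None) exec_start@3 write@4
I3 add r2: issue@4 deps=(2,2) exec_start@4 write@5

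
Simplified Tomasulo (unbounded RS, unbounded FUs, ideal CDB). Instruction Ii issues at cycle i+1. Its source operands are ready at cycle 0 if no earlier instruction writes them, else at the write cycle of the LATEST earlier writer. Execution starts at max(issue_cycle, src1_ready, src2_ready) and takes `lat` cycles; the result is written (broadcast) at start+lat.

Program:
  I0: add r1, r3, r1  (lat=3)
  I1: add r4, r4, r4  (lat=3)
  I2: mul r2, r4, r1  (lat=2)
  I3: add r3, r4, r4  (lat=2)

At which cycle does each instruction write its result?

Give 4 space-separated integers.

Answer: 4 5 7 7

Derivation:
I0 add r1: issue@1 deps=(None,None) exec_start@1 write@4
I1 add r4: issue@2 deps=(None,None) exec_start@2 write@5
I2 mul r2: issue@3 deps=(1,0) exec_start@5 write@7
I3 add r3: issue@4 deps=(1,1) exec_start@5 write@7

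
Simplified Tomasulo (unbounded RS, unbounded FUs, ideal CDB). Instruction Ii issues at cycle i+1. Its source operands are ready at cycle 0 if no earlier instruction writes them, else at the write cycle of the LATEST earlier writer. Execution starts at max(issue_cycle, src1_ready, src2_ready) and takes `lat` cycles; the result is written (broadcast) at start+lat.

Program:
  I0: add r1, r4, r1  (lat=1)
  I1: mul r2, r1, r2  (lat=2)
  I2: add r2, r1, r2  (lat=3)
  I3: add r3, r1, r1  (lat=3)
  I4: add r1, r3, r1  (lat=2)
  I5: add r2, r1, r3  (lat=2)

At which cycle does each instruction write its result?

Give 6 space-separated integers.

I0 add r1: issue@1 deps=(None,None) exec_start@1 write@2
I1 mul r2: issue@2 deps=(0,None) exec_start@2 write@4
I2 add r2: issue@3 deps=(0,1) exec_start@4 write@7
I3 add r3: issue@4 deps=(0,0) exec_start@4 write@7
I4 add r1: issue@5 deps=(3,0) exec_start@7 write@9
I5 add r2: issue@6 deps=(4,3) exec_start@9 write@11

Answer: 2 4 7 7 9 11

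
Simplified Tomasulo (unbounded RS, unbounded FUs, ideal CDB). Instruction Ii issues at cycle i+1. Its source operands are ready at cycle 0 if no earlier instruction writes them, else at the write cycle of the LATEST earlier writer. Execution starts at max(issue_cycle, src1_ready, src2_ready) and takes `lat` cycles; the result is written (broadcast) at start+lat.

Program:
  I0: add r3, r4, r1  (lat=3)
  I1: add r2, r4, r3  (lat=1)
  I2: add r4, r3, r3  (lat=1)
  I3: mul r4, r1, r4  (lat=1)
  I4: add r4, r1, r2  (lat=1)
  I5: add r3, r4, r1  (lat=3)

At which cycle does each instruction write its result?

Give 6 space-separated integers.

I0 add r3: issue@1 deps=(None,None) exec_start@1 write@4
I1 add r2: issue@2 deps=(None,0) exec_start@4 write@5
I2 add r4: issue@3 deps=(0,0) exec_start@4 write@5
I3 mul r4: issue@4 deps=(None,2) exec_start@5 write@6
I4 add r4: issue@5 deps=(None,1) exec_start@5 write@6
I5 add r3: issue@6 deps=(4,None) exec_start@6 write@9

Answer: 4 5 5 6 6 9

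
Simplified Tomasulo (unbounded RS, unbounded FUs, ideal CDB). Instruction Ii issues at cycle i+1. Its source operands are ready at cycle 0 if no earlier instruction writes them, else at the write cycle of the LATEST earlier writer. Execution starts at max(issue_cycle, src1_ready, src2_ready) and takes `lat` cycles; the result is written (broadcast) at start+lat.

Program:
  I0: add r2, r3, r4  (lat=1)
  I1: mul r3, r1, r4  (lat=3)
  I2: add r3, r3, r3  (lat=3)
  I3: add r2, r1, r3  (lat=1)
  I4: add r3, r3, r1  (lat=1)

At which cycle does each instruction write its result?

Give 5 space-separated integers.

I0 add r2: issue@1 deps=(None,None) exec_start@1 write@2
I1 mul r3: issue@2 deps=(None,None) exec_start@2 write@5
I2 add r3: issue@3 deps=(1,1) exec_start@5 write@8
I3 add r2: issue@4 deps=(None,2) exec_start@8 write@9
I4 add r3: issue@5 deps=(2,None) exec_start@8 write@9

Answer: 2 5 8 9 9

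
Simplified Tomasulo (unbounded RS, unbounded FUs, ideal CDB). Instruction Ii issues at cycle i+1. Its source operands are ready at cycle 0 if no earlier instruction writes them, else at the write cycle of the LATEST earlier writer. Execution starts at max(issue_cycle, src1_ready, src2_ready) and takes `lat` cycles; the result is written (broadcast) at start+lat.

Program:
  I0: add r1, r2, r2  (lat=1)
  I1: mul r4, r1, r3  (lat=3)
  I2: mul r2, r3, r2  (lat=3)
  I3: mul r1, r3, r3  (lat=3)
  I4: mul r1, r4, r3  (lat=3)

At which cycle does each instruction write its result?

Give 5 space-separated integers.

Answer: 2 5 6 7 8

Derivation:
I0 add r1: issue@1 deps=(None,None) exec_start@1 write@2
I1 mul r4: issue@2 deps=(0,None) exec_start@2 write@5
I2 mul r2: issue@3 deps=(None,None) exec_start@3 write@6
I3 mul r1: issue@4 deps=(None,None) exec_start@4 write@7
I4 mul r1: issue@5 deps=(1,None) exec_start@5 write@8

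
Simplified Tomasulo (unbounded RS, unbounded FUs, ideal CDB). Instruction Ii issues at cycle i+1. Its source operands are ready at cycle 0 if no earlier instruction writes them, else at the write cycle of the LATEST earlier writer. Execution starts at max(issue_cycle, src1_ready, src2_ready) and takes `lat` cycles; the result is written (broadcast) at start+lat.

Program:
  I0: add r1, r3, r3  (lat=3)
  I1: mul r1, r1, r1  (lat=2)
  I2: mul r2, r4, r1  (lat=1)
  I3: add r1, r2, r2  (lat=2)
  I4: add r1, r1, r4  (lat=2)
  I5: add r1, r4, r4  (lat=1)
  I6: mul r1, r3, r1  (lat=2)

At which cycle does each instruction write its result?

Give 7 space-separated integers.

Answer: 4 6 7 9 11 7 9

Derivation:
I0 add r1: issue@1 deps=(None,None) exec_start@1 write@4
I1 mul r1: issue@2 deps=(0,0) exec_start@4 write@6
I2 mul r2: issue@3 deps=(None,1) exec_start@6 write@7
I3 add r1: issue@4 deps=(2,2) exec_start@7 write@9
I4 add r1: issue@5 deps=(3,None) exec_start@9 write@11
I5 add r1: issue@6 deps=(None,None) exec_start@6 write@7
I6 mul r1: issue@7 deps=(None,5) exec_start@7 write@9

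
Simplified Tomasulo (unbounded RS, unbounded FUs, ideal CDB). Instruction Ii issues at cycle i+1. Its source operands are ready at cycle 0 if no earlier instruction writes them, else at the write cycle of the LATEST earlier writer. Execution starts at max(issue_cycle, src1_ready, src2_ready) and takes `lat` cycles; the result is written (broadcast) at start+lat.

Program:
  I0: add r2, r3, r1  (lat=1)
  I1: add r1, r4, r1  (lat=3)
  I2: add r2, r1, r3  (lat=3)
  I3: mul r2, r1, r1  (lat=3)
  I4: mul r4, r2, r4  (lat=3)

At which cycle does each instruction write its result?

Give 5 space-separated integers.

I0 add r2: issue@1 deps=(None,None) exec_start@1 write@2
I1 add r1: issue@2 deps=(None,None) exec_start@2 write@5
I2 add r2: issue@3 deps=(1,None) exec_start@5 write@8
I3 mul r2: issue@4 deps=(1,1) exec_start@5 write@8
I4 mul r4: issue@5 deps=(3,None) exec_start@8 write@11

Answer: 2 5 8 8 11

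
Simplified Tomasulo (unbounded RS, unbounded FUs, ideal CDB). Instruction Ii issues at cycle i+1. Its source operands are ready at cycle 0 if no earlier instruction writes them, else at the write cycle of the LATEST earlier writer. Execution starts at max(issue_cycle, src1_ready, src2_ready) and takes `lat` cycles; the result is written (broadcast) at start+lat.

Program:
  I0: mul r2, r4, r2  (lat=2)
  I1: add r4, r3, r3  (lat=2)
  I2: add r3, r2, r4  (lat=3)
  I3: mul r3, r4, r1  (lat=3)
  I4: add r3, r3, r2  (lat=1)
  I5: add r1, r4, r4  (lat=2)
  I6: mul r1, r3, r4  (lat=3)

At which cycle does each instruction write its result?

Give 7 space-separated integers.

Answer: 3 4 7 7 8 8 11

Derivation:
I0 mul r2: issue@1 deps=(None,None) exec_start@1 write@3
I1 add r4: issue@2 deps=(None,None) exec_start@2 write@4
I2 add r3: issue@3 deps=(0,1) exec_start@4 write@7
I3 mul r3: issue@4 deps=(1,None) exec_start@4 write@7
I4 add r3: issue@5 deps=(3,0) exec_start@7 write@8
I5 add r1: issue@6 deps=(1,1) exec_start@6 write@8
I6 mul r1: issue@7 deps=(4,1) exec_start@8 write@11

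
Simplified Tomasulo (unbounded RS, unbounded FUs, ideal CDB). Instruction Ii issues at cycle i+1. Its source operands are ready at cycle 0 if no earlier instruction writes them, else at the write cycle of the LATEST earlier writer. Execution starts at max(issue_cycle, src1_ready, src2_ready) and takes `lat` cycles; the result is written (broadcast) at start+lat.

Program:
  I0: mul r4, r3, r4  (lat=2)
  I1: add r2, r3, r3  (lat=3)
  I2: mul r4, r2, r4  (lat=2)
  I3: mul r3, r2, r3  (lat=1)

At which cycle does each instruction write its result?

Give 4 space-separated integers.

Answer: 3 5 7 6

Derivation:
I0 mul r4: issue@1 deps=(None,None) exec_start@1 write@3
I1 add r2: issue@2 deps=(None,None) exec_start@2 write@5
I2 mul r4: issue@3 deps=(1,0) exec_start@5 write@7
I3 mul r3: issue@4 deps=(1,None) exec_start@5 write@6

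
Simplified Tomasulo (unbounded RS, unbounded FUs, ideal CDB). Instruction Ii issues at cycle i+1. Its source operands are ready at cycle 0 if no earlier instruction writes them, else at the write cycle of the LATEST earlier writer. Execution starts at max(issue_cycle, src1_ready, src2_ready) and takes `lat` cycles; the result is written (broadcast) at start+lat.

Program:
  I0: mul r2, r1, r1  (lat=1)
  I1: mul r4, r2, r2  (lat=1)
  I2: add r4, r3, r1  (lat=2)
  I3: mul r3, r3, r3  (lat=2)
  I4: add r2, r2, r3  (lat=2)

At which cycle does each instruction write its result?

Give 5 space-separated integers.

I0 mul r2: issue@1 deps=(None,None) exec_start@1 write@2
I1 mul r4: issue@2 deps=(0,0) exec_start@2 write@3
I2 add r4: issue@3 deps=(None,None) exec_start@3 write@5
I3 mul r3: issue@4 deps=(None,None) exec_start@4 write@6
I4 add r2: issue@5 deps=(0,3) exec_start@6 write@8

Answer: 2 3 5 6 8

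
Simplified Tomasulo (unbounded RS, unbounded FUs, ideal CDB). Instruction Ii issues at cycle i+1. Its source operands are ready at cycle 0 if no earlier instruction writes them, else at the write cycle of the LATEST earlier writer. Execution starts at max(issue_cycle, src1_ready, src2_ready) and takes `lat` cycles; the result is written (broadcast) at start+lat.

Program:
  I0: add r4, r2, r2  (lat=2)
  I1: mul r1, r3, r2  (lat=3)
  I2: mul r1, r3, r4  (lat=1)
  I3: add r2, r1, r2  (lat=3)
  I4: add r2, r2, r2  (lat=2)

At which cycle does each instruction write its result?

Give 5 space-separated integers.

Answer: 3 5 4 7 9

Derivation:
I0 add r4: issue@1 deps=(None,None) exec_start@1 write@3
I1 mul r1: issue@2 deps=(None,None) exec_start@2 write@5
I2 mul r1: issue@3 deps=(None,0) exec_start@3 write@4
I3 add r2: issue@4 deps=(2,None) exec_start@4 write@7
I4 add r2: issue@5 deps=(3,3) exec_start@7 write@9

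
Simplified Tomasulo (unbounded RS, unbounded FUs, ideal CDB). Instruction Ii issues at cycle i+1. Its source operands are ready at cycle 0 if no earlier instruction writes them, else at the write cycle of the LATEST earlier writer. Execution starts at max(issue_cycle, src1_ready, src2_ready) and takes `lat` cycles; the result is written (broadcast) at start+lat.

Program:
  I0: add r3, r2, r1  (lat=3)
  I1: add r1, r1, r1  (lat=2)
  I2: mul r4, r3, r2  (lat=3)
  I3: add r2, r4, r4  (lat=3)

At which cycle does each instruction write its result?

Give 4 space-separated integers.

I0 add r3: issue@1 deps=(None,None) exec_start@1 write@4
I1 add r1: issue@2 deps=(None,None) exec_start@2 write@4
I2 mul r4: issue@3 deps=(0,None) exec_start@4 write@7
I3 add r2: issue@4 deps=(2,2) exec_start@7 write@10

Answer: 4 4 7 10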